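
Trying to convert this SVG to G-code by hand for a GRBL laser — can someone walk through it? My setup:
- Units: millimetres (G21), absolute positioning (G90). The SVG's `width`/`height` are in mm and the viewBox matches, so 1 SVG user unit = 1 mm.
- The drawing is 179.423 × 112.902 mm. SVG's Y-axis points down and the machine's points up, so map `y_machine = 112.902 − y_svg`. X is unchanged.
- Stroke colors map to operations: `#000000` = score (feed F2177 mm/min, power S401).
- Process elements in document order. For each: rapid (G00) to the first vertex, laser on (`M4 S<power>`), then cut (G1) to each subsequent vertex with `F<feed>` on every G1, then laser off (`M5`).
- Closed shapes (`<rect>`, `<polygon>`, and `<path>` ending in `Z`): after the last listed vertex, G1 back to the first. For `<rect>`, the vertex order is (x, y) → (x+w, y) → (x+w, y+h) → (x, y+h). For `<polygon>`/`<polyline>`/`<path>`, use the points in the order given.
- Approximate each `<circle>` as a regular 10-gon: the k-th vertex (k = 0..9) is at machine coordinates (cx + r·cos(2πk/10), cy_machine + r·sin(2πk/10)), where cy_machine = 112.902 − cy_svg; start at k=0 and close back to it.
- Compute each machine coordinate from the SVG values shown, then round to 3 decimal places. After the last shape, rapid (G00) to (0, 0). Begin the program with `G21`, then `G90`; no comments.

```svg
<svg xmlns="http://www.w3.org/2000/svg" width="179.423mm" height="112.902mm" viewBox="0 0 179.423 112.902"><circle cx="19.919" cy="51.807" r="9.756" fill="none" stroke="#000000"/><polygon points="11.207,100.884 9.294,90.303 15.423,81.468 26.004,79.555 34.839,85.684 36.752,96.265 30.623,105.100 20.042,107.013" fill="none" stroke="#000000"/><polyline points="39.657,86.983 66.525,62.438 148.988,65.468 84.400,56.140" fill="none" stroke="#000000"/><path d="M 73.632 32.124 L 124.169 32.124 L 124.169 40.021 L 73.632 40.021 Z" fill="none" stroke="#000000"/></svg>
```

G21
G90
G00 X29.675 Y61.095
M4 S401
G1 X27.812 Y66.829 F2177
G1 X22.934 Y70.374 F2177
G1 X16.904 Y70.374 F2177
G1 X12.026 Y66.829 F2177
G1 X10.163 Y61.095 F2177
G1 X12.026 Y55.361 F2177
G1 X16.904 Y51.816 F2177
G1 X22.934 Y51.816 F2177
G1 X27.812 Y55.361 F2177
G1 X29.675 Y61.095 F2177
M5
G00 X11.207 Y12.018
M4 S401
G1 X9.294 Y22.599 F2177
G1 X15.423 Y31.434 F2177
G1 X26.004 Y33.347 F2177
G1 X34.839 Y27.218 F2177
G1 X36.752 Y16.637 F2177
G1 X30.623 Y7.802 F2177
G1 X20.042 Y5.889 F2177
G1 X11.207 Y12.018 F2177
M5
G00 X39.657 Y25.919
M4 S401
G1 X66.525 Y50.464 F2177
G1 X148.988 Y47.434 F2177
G1 X84.400 Y56.762 F2177
M5
G00 X73.632 Y80.778
M4 S401
G1 X124.169 Y80.778 F2177
G1 X124.169 Y72.881 F2177
G1 X73.632 Y72.881 F2177
G1 X73.632 Y80.778 F2177
M5
G00 X0.000 Y0.000

Since the viewBox matches the mm dimensions, user units are millimetres directly. The only transform is the Y-flip y_m = 112.902 − y_svg.

Shape 1 is a circle drawn with `<circle>`. Its stroke #000000 means score at S401, F2177. After flipping Y the toolpath is (29.675,61.095) → (27.812,66.829) → (22.934,70.374) → (16.904,70.374) → (12.026,66.829) → (10.163,61.095) → (12.026,55.361) → (16.904,51.816) → (22.934,51.816) → (27.812,55.361) → (29.675,61.095), returning to the start.

Shape 2 is a regular polygon drawn with `<polygon>`. Its stroke #000000 means score at S401, F2177. After flipping Y the toolpath is (11.207,12.018) → (9.294,22.599) → (15.423,31.434) → (26.004,33.347) → (34.839,27.218) → (36.752,16.637) → (30.623,7.802) → (20.042,5.889) → (11.207,12.018), returning to the start.

Shape 3 is a open polyline drawn with `<polyline>`. Its stroke #000000 means score at S401, F2177. After flipping Y the toolpath is (39.657,25.919) → (66.525,50.464) → (148.988,47.434) → (84.400,56.762).

Shape 4 is a rectangle drawn with `<path>`. Its stroke #000000 means score at S401, F2177. After flipping Y the toolpath is (73.632,80.778) → (124.169,80.778) → (124.169,72.881) → (73.632,72.881) → (73.632,80.778), returning to the start.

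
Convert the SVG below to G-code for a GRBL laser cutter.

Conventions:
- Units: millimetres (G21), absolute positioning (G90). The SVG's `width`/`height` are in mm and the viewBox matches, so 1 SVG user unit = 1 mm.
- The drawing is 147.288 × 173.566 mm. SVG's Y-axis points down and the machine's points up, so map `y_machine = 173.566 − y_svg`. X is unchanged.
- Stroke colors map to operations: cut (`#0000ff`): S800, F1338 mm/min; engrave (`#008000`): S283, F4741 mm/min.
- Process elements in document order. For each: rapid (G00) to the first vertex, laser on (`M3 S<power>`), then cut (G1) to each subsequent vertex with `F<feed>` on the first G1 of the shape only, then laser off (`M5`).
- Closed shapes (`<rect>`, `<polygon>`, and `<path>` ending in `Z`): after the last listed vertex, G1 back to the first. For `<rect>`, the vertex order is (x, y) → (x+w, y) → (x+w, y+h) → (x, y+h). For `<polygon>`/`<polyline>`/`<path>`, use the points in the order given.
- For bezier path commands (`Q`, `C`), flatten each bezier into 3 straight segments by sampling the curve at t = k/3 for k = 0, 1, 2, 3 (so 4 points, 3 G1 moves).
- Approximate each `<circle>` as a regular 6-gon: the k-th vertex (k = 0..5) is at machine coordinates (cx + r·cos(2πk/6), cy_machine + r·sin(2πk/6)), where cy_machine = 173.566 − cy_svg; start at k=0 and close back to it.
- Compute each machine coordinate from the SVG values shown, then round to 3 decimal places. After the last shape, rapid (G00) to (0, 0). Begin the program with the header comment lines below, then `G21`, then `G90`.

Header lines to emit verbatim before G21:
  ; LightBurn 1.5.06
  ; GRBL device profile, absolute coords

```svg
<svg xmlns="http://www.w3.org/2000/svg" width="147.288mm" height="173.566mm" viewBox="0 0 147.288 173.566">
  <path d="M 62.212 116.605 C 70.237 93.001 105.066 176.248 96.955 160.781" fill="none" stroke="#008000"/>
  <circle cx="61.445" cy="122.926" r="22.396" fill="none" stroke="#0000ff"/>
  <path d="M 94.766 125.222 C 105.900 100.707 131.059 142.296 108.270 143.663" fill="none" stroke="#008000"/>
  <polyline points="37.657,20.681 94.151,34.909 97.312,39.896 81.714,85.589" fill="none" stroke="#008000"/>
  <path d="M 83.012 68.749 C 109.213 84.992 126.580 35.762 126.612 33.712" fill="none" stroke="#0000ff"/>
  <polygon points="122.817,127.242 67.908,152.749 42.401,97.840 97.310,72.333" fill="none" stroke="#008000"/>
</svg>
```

; LightBurn 1.5.06
; GRBL device profile, absolute coords
G21
G90
G00 X62.212 Y56.961
M3 S283
G1 X76.589 Y52.562 F4741
G1 X93.336 Y22.609
G1 X96.955 Y12.785
M5
G00 X83.841 Y50.640
M3 S800
G1 X72.643 Y70.036 F1338
G1 X50.247 Y70.036
G1 X39.049 Y50.640
G1 X50.247 Y31.244
G1 X72.643 Y31.244
G1 X83.841 Y50.640
M5
G00 X94.766 Y48.344
M3 S283
G1 X108.280 Y54.762 F4741
G1 X117.372 Y40.739
G1 X108.270 Y29.903
M5
G00 X37.657 Y152.885
M3 S283
G1 X94.151 Y138.657 F4741
G1 X97.312 Y133.670
G1 X81.714 Y87.977
M5
G00 X83.012 Y104.817
M3 S800
G1 X105.953 Y106.226 F1338
G1 X121.117 Y126.250
G1 X126.612 Y139.854
M5
G00 X122.817 Y46.324
M3 S283
G1 X67.908 Y20.817 F4741
G1 X42.401 Y75.726
G1 X97.310 Y101.233
G1 X122.817 Y46.324
M5
G00 X0.000 Y0.000

Since the viewBox matches the mm dimensions, user units are millimetres directly. The only transform is the Y-flip y_m = 173.566 − y_svg.

Shape 1 is a cubic bezier drawn with `<path>`. Its stroke #008000 means engrave at S283, F4741. After flipping Y the toolpath is (62.212,56.961) → (76.589,52.562) → (93.336,22.609) → (96.955,12.785).

Shape 2 is a circle drawn with `<circle>`. Its stroke #0000ff means cut at S800, F1338. After flipping Y the toolpath is (83.841,50.640) → (72.643,70.036) → (50.247,70.036) → (39.049,50.640) → (50.247,31.244) → (72.643,31.244) → (83.841,50.640), returning to the start.

Shape 3 is a cubic bezier drawn with `<path>`. Its stroke #008000 means engrave at S283, F4741. After flipping Y the toolpath is (94.766,48.344) → (108.280,54.762) → (117.372,40.739) → (108.270,29.903).

Shape 4 is a open polyline drawn with `<polyline>`. Its stroke #008000 means engrave at S283, F4741. After flipping Y the toolpath is (37.657,152.885) → (94.151,138.657) → (97.312,133.670) → (81.714,87.977).

Shape 5 is a cubic bezier drawn with `<path>`. Its stroke #0000ff means cut at S800, F1338. After flipping Y the toolpath is (83.012,104.817) → (105.953,106.226) → (121.117,126.250) → (126.612,139.854).

Shape 6 is a regular polygon drawn with `<polygon>`. Its stroke #008000 means engrave at S283, F4741. After flipping Y the toolpath is (122.817,46.324) → (67.908,20.817) → (42.401,75.726) → (97.310,101.233) → (122.817,46.324), returning to the start.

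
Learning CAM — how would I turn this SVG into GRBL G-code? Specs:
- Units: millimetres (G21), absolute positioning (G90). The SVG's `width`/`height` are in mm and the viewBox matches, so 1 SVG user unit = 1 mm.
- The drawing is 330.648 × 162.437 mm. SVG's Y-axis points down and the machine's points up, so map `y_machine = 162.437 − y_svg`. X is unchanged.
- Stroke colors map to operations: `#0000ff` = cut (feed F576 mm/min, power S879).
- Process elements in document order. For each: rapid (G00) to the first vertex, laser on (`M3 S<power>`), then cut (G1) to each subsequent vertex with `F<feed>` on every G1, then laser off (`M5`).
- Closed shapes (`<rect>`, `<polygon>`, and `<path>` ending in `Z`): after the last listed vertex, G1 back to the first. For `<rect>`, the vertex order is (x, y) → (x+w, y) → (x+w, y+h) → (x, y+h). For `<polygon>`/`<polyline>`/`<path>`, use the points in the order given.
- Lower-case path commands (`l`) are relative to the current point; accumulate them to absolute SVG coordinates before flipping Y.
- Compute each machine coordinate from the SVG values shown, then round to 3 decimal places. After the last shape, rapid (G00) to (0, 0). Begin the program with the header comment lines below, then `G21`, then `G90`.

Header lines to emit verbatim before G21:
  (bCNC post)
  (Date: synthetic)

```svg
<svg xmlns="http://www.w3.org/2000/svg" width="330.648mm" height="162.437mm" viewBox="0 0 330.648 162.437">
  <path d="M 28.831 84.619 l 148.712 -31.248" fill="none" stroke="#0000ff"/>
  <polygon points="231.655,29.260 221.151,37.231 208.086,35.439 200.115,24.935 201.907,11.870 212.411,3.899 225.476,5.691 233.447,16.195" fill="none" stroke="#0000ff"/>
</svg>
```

(bCNC post)
(Date: synthetic)
G21
G90
G00 X28.831 Y77.818
M3 S879
G1 X177.543 Y109.066 F576
M5
G00 X231.655 Y133.177
M3 S879
G1 X221.151 Y125.206 F576
G1 X208.086 Y126.998 F576
G1 X200.115 Y137.502 F576
G1 X201.907 Y150.567 F576
G1 X212.411 Y158.538 F576
G1 X225.476 Y156.746 F576
G1 X233.447 Y146.242 F576
G1 X231.655 Y133.177 F576
M5
G00 X0.000 Y0.000

1 u = 1 mm; y_m = 162.437 − y.

[1] `<path>` line segment, #0000ff→cut S879 F576: (28.831,77.818) → (177.543,109.066)

[2] `<polygon>` regular polygon, #0000ff→cut S879 F576: (231.655,133.177) → (221.151,125.206) → (208.086,126.998) → (200.115,137.502) → (201.907,150.567) → (212.411,158.538) → (225.476,156.746) → (233.447,146.242) → (231.655,133.177) (closed)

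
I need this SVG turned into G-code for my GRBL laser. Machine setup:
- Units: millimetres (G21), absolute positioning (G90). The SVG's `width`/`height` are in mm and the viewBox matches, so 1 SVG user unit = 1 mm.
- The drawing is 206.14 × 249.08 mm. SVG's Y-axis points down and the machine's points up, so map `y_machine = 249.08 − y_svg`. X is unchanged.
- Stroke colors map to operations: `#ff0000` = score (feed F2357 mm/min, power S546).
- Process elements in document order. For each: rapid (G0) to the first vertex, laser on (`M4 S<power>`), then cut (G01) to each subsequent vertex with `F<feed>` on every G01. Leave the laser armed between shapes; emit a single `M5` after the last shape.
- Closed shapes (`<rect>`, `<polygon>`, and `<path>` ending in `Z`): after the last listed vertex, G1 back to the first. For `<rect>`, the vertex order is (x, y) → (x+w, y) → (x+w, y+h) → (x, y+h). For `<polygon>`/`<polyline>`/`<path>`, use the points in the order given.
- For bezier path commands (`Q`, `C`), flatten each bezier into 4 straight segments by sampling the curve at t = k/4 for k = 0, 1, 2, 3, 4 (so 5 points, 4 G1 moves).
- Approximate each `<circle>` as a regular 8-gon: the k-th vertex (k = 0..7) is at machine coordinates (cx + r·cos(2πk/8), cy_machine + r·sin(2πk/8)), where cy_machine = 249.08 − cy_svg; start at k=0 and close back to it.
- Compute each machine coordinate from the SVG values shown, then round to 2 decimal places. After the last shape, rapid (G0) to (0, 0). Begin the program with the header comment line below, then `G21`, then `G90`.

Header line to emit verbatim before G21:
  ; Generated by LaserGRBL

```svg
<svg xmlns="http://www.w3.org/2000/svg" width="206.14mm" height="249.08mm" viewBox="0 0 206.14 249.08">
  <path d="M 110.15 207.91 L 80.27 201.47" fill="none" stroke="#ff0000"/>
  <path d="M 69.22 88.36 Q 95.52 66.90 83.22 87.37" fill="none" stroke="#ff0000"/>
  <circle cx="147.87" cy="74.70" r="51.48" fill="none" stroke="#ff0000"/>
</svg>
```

; Generated by LaserGRBL
G21
G90
G0 X110.15 Y41.17
M4 S546
G01 X80.27 Y47.61 F2357
G0 X69.22 Y160.72
M4 S546
G01 X79.96 Y168.83 F2357
G01 X85.87 Y171.70 F2357
G01 X86.96 Y169.32 F2357
G01 X83.22 Y161.71 F2357
G0 X199.35 Y174.38
M4 S546
G01 X184.27 Y210.78 F2357
G01 X147.87 Y225.86 F2357
G01 X111.47 Y210.78 F2357
G01 X96.39 Y174.38 F2357
G01 X111.47 Y137.98 F2357
G01 X147.87 Y122.90 F2357
G01 X184.27 Y137.98 F2357
G01 X199.35 Y174.38 F2357
M5
G0 X0.00 Y0.00

1 u = 1 mm; y_m = 249.08 − y.

[1] `<path>` line segment, #ff0000→score S546 F2357: (110.15,41.17) → (80.27,47.61)

[2] `<path>` quadratic bezier, #ff0000→score S546 F2357: (69.22,160.72) → (79.96,168.83) → (85.87,171.70) → (86.96,169.32) → (83.22,161.71)

[3] `<circle>` circle, #ff0000→score S546 F2357: (199.35,174.38) → (184.27,210.78) → (147.87,225.86) → (111.47,210.78) → (96.39,174.38) → (111.47,137.98) → (147.87,122.90) → (184.27,137.98) → (199.35,174.38) (closed)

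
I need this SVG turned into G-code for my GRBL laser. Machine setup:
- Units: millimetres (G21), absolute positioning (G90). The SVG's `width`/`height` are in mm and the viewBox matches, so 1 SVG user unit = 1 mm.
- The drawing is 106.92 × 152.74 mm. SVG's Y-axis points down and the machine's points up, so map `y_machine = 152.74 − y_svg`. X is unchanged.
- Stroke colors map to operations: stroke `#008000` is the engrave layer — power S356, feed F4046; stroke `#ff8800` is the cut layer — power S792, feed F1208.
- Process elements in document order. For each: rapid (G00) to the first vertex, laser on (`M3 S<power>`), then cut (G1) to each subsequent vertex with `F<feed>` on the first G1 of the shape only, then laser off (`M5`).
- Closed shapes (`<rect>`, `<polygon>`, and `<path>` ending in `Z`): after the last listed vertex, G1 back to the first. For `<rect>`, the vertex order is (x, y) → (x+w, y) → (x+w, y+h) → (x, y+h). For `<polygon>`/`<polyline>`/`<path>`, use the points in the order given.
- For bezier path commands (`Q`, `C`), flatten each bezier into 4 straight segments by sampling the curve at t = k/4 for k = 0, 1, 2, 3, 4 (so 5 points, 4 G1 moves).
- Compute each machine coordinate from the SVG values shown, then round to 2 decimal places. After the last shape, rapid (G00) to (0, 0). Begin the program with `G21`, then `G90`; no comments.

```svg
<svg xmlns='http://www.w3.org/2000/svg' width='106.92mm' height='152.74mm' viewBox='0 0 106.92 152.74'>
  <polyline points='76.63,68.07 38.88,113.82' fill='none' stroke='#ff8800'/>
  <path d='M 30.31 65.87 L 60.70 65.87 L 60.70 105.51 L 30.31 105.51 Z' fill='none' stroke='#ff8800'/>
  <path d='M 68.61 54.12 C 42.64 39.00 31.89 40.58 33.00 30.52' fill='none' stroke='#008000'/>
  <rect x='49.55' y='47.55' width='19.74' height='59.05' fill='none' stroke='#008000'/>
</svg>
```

Since the viewBox matches the mm dimensions, user units are millimetres directly. The only transform is the Y-flip y_m = 152.74 − y_svg.

Shape 1 is a line segment drawn with `<polyline>`. Its stroke #ff8800 means cut at S792, F1208. After flipping Y the toolpath is (76.63,84.67) → (38.88,38.92).

Shape 2 is a rectangle drawn with `<path>`. Its stroke #ff8800 means cut at S792, F1208. After flipping Y the toolpath is (30.31,86.87) → (60.70,86.87) → (60.70,47.23) → (30.31,47.23) → (30.31,86.87), returning to the start.

Shape 3 is a cubic bezier drawn with `<path>`. Its stroke #008000 means engrave at S356, F4046. After flipping Y the toolpath is (68.61,98.62) → (51.93,107.27) → (40.65,112.32) → (34.44,116.41) → (33.00,122.22).

Shape 4 is a rectangle drawn with `<rect>`. Its stroke #008000 means engrave at S356, F4046. After flipping Y the toolpath is (49.55,105.19) → (69.29,105.19) → (69.29,46.14) → (49.55,46.14) → (49.55,105.19), returning to the start.

G21
G90
G00 X76.63 Y84.67
M3 S792
G1 X38.88 Y38.92 F1208
M5
G00 X30.31 Y86.87
M3 S792
G1 X60.70 Y86.87 F1208
G1 X60.70 Y47.23
G1 X30.31 Y47.23
G1 X30.31 Y86.87
M5
G00 X68.61 Y98.62
M3 S356
G1 X51.93 Y107.27 F4046
G1 X40.65 Y112.32
G1 X34.44 Y116.41
G1 X33.00 Y122.22
M5
G00 X49.55 Y105.19
M3 S356
G1 X69.29 Y105.19 F4046
G1 X69.29 Y46.14
G1 X49.55 Y46.14
G1 X49.55 Y105.19
M5
G00 X0.00 Y0.00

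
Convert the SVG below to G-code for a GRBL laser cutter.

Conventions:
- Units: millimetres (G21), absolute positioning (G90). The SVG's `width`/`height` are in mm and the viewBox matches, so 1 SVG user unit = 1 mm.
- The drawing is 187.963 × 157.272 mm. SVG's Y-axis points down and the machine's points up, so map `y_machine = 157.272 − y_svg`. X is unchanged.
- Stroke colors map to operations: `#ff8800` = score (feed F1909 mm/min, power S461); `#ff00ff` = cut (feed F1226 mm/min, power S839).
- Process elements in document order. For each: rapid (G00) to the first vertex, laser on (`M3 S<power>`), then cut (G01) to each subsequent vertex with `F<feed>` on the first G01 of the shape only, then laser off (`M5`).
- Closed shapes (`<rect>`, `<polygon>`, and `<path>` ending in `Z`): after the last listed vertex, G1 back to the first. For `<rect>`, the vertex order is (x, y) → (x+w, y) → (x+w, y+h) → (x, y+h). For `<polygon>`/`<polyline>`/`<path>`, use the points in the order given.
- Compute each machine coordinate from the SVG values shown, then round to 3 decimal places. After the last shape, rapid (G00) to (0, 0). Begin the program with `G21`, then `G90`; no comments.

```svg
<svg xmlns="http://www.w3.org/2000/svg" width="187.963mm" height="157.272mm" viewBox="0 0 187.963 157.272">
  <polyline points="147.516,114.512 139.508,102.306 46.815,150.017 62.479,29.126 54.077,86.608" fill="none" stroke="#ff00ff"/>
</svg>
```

viewBox `0 0 187.963 157.272` with mm width/height → 1 unit = 1 mm. Flip: y_m = 157.272 − y_svg.

**Shape 1** — `<polyline>` open polyline, stroke `#ff00ff` → cut (S839, F1226). Machine vertices: (147.516,42.760) → (139.508,54.966) → (46.815,7.255) → (62.479,128.146) → (54.077,70.664). Open path.

G21
G90
G00 X147.516 Y42.760
M3 S839
G01 X139.508 Y54.966 F1226
G01 X46.815 Y7.255
G01 X62.479 Y128.146
G01 X54.077 Y70.664
M5
G00 X0.000 Y0.000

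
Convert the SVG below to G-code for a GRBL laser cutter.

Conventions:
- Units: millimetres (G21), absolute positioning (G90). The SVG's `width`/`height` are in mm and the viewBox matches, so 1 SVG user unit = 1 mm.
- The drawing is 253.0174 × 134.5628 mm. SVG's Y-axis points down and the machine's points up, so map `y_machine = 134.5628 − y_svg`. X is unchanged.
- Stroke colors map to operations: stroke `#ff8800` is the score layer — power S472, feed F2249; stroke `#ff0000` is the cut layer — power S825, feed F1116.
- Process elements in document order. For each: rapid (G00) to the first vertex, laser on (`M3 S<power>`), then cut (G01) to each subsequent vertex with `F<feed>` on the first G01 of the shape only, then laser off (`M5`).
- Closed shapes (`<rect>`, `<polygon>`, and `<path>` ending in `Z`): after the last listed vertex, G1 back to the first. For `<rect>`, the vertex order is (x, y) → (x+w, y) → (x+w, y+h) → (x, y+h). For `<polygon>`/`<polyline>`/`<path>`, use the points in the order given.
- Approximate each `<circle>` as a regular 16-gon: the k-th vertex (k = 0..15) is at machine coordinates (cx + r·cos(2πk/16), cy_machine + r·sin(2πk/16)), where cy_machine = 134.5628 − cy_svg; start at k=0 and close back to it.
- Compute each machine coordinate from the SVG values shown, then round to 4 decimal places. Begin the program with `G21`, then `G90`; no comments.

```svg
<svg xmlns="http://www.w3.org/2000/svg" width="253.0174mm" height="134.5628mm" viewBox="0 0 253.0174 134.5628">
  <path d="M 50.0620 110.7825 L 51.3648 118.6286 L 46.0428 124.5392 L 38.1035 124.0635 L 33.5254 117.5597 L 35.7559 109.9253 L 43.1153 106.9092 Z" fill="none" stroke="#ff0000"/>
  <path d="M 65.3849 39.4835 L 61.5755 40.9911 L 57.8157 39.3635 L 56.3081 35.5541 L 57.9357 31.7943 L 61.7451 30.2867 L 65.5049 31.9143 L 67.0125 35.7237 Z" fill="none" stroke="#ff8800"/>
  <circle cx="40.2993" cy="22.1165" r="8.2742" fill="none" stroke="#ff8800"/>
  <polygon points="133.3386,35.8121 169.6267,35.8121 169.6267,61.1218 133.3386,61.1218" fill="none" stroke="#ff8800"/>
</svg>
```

G21
G90
G00 X50.0620 Y23.7803
M3 S825
G01 X51.3648 Y15.9342 F1116
G01 X46.0428 Y10.0236
G01 X38.1035 Y10.4993
G01 X33.5254 Y17.0031
G01 X35.7559 Y24.6375
G01 X43.1153 Y27.6536
G01 X50.0620 Y23.7803
M5
G00 X65.3849 Y95.0793
M3 S472
G01 X61.5755 Y93.5717 F2249
G01 X57.8157 Y95.1993
G01 X56.3081 Y99.0087
G01 X57.9357 Y102.7685
G01 X61.7451 Y104.2761
G01 X65.5049 Y102.6485
G01 X67.0125 Y98.8391
G01 X65.3849 Y95.0793
M5
G00 X48.5735 Y112.4463
M3 S472
G01 X47.9437 Y115.6127 F2249
G01 X46.1500 Y118.2970
G01 X43.4657 Y120.0907
G01 X40.2993 Y120.7205
G01 X37.1329 Y120.0907
G01 X34.4486 Y118.2970
G01 X32.6549 Y115.6127
G01 X32.0251 Y112.4463
G01 X32.6549 Y109.2799
G01 X34.4486 Y106.5956
G01 X37.1329 Y104.8019
G01 X40.2993 Y104.1721
G01 X43.4657 Y104.8019
G01 X46.1500 Y106.5956
G01 X47.9437 Y109.2799
G01 X48.5735 Y112.4463
M5
G00 X133.3386 Y98.7507
M3 S472
G01 X169.6267 Y98.7507 F2249
G01 X169.6267 Y73.4410
G01 X133.3386 Y73.4410
G01 X133.3386 Y98.7507
M5

viewBox `0 0 253.0174 134.5628` with mm width/height → 1 unit = 1 mm. Flip: y_m = 134.5628 − y_svg.

**Shape 1** — `<path>` regular polygon, stroke `#ff0000` → cut (S825, F1116). Machine vertices: (50.0620,23.7803) → (51.3648,15.9342) → (46.0428,10.0236) → (38.1035,10.4993) → (33.5254,17.0031) → (35.7559,24.6375) → (43.1153,27.6536) → (50.0620,23.7803). Closed: final G1 returns to the first vertex.

**Shape 2** — `<path>` regular polygon, stroke `#ff8800` → score (S472, F2249). Machine vertices: (65.3849,95.0793) → (61.5755,93.5717) → (57.8157,95.1993) → (56.3081,99.0087) → (57.9357,102.7685) → (61.7451,104.2761) → (65.5049,102.6485) → (67.0125,98.8391) → (65.3849,95.0793). Closed: final G1 returns to the first vertex.

**Shape 3** — `<circle>` circle, stroke `#ff8800` → score (S472, F2249). Machine vertices: (48.5735,112.4463) → (47.9437,115.6127) → (46.1500,118.2970) → (43.4657,120.0907) → (40.2993,120.7205) → (37.1329,120.0907) → (34.4486,118.2970) → (32.6549,115.6127) → (32.0251,112.4463) → (32.6549,109.2799) → (34.4486,106.5956) → (37.1329,104.8019) → (40.2993,104.1721) → (43.4657,104.8019) → (46.1500,106.5956) → (47.9437,109.2799) → (48.5735,112.4463). Closed: final G1 returns to the first vertex.

**Shape 4** — `<polygon>` rectangle, stroke `#ff8800` → score (S472, F2249). Machine vertices: (133.3386,98.7507) → (169.6267,98.7507) → (169.6267,73.4410) → (133.3386,73.4410) → (133.3386,98.7507). Closed: final G1 returns to the first vertex.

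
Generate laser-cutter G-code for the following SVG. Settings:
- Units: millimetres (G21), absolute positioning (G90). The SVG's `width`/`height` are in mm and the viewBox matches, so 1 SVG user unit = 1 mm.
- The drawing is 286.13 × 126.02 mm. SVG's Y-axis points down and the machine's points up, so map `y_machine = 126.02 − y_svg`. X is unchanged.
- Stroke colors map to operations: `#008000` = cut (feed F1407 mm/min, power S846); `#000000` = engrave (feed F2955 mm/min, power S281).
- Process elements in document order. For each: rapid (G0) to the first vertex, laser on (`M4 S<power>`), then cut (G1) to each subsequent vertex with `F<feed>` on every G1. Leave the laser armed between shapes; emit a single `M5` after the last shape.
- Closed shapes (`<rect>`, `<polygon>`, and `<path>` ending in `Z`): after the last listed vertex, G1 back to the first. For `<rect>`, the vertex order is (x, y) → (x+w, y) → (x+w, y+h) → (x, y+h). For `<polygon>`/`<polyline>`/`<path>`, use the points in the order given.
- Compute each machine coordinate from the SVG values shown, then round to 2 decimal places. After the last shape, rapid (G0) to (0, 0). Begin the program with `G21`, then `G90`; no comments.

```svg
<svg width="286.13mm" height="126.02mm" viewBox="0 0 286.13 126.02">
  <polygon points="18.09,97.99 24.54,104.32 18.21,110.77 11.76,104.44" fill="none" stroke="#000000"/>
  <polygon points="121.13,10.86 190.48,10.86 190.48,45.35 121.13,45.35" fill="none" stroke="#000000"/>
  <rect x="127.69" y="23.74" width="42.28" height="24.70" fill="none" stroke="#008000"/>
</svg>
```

G21
G90
G0 X18.09 Y28.03
M4 S281
G1 X24.54 Y21.70 F2955
G1 X18.21 Y15.25 F2955
G1 X11.76 Y21.58 F2955
G1 X18.09 Y28.03 F2955
G0 X121.13 Y115.16
M4 S281
G1 X190.48 Y115.16 F2955
G1 X190.48 Y80.67 F2955
G1 X121.13 Y80.67 F2955
G1 X121.13 Y115.16 F2955
G0 X127.69 Y102.28
M4 S846
G1 X169.97 Y102.28 F1407
G1 X169.97 Y77.58 F1407
G1 X127.69 Y77.58 F1407
G1 X127.69 Y102.28 F1407
M5
G0 X0.00 Y0.00

Since the viewBox matches the mm dimensions, user units are millimetres directly. The only transform is the Y-flip y_m = 126.02 − y_svg.

Shape 1 is a regular polygon drawn with `<polygon>`. Its stroke #000000 means engrave at S281, F2955. After flipping Y the toolpath is (18.09,28.03) → (24.54,21.70) → (18.21,15.25) → (11.76,21.58) → (18.09,28.03), returning to the start.

Shape 2 is a rectangle drawn with `<polygon>`. Its stroke #000000 means engrave at S281, F2955. After flipping Y the toolpath is (121.13,115.16) → (190.48,115.16) → (190.48,80.67) → (121.13,80.67) → (121.13,115.16), returning to the start.

Shape 3 is a rectangle drawn with `<rect>`. Its stroke #008000 means cut at S846, F1407. After flipping Y the toolpath is (127.69,102.28) → (169.97,102.28) → (169.97,77.58) → (127.69,77.58) → (127.69,102.28), returning to the start.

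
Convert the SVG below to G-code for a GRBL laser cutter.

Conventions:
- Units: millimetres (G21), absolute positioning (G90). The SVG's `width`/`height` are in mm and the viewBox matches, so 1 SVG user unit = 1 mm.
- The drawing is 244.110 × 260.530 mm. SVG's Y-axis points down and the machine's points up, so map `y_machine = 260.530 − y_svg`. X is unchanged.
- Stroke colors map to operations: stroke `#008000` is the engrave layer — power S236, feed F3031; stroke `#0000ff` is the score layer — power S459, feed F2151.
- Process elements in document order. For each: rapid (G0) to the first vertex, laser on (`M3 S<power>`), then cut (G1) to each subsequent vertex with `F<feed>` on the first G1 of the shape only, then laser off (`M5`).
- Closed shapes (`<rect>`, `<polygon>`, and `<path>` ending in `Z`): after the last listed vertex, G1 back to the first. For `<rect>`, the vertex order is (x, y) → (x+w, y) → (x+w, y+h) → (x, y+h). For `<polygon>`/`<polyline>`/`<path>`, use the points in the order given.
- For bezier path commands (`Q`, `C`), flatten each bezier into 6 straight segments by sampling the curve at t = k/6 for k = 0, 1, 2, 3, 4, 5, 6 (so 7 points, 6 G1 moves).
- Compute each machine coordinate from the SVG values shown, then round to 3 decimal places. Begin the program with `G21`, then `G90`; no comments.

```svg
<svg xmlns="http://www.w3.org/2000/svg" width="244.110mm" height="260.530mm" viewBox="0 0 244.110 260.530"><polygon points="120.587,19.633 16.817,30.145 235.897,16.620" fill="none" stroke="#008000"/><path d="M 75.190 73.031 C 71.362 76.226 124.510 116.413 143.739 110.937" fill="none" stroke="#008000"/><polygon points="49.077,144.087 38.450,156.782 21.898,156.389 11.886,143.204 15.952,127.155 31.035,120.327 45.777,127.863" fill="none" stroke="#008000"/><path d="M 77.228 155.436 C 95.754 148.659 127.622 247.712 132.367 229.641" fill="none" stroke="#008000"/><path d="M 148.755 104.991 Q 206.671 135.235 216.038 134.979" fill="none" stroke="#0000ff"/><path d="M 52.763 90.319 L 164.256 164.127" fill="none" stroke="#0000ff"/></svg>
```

G21
G90
G0 X120.587 Y240.897
M3 S236
G1 X16.817 Y230.385 F3031
G1 X235.897 Y243.910
G1 X120.587 Y240.897
M5
G0 X75.190 Y187.499
M3 S236
G1 X77.603 Y183.201 F3031
G1 X86.988 Y175.035
G1 X100.818 Y165.294
G1 X116.570 Y156.277
G1 X131.719 Y150.278
G1 X143.739 Y149.593
M5
G0 X49.077 Y116.443
M3 S236
G1 X38.450 Y103.748 F3031
G1 X21.898 Y104.141
G1 X11.886 Y117.326
G1 X15.952 Y133.375
G1 X31.035 Y140.203
G1 X45.777 Y132.667
G1 X49.077 Y116.443
M5
G0 X77.228 Y105.094
M3 S236
G1 X87.415 Y100.696 F3031
G1 X98.703 Y84.852
G1 X109.965 Y63.756
G1 X120.080 Y43.602
G1 X127.922 Y30.582
G1 X132.367 Y30.889
M5
G0 X148.755 Y155.539
M3 S459
G1 X166.712 Y146.305 F2151
G1 X181.971 Y138.765
G1 X194.534 Y132.920
G1 X204.399 Y128.769
G1 X211.567 Y126.313
G1 X216.038 Y125.551
M5
G0 X52.763 Y170.211
M3 S459
G1 X164.256 Y96.403 F2151
M5

1 u = 1 mm; y_m = 260.530 − y.

[1] `<polygon>` closed polygon, #008000→engrave S236 F3031: (120.587,240.897) → (16.817,230.385) → (235.897,243.910) → (120.587,240.897) (closed)

[2] `<path>` cubic bezier, #008000→engrave S236 F3031: (75.190,187.499) → (77.603,183.201) → (86.988,175.035) → (100.818,165.294) → (116.570,156.277) → (131.719,150.278) → (143.739,149.593)

[3] `<polygon>` regular polygon, #008000→engrave S236 F3031: (49.077,116.443) → (38.450,103.748) → (21.898,104.141) → (11.886,117.326) → (15.952,133.375) → (31.035,140.203) → (45.777,132.667) → (49.077,116.443) (closed)

[4] `<path>` cubic bezier, #008000→engrave S236 F3031: (77.228,105.094) → (87.415,100.696) → (98.703,84.852) → (109.965,63.756) → (120.080,43.602) → (127.922,30.582) → (132.367,30.889)

[5] `<path>` quadratic bezier, #0000ff→score S459 F2151: (148.755,155.539) → (166.712,146.305) → (181.971,138.765) → (194.534,132.920) → (204.399,128.769) → (211.567,126.313) → (216.038,125.551)

[6] `<path>` line segment, #0000ff→score S459 F2151: (52.763,170.211) → (164.256,96.403)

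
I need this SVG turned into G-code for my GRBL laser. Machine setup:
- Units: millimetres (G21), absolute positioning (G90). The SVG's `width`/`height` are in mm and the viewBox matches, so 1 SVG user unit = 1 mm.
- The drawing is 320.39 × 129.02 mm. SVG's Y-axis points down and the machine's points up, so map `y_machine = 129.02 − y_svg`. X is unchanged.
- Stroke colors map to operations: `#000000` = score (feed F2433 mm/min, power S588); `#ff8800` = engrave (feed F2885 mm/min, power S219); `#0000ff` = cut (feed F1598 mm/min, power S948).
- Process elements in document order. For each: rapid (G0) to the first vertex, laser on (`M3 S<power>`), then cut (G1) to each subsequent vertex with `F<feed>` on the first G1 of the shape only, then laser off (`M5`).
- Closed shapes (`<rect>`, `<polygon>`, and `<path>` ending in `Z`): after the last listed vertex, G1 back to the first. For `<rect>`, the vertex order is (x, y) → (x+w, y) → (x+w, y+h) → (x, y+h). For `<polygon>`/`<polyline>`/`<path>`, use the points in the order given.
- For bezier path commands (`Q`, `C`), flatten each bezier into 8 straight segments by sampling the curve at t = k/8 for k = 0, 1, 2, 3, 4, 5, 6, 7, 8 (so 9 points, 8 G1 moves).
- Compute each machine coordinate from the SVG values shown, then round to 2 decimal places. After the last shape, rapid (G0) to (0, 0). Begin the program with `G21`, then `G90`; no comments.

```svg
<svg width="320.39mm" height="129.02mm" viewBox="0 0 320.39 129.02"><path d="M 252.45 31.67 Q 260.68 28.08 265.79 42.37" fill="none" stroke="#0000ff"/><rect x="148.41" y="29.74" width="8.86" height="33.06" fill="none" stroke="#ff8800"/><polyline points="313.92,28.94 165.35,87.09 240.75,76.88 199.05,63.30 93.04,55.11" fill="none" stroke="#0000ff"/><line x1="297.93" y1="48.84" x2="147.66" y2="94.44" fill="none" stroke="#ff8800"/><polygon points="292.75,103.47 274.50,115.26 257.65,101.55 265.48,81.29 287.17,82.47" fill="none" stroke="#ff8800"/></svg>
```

G21
G90
G0 X252.45 Y97.35
M3 S948
G1 X254.46 Y97.97 F1598
G1 X256.37 Y98.03
G1 X258.18 Y97.53
G1 X259.90 Y96.47
G1 X261.52 Y94.85
G1 X263.04 Y92.68
G1 X264.46 Y89.94
G1 X265.79 Y86.65
M5
G0 X148.41 Y99.28
M3 S219
G1 X157.27 Y99.28 F2885
G1 X157.27 Y66.22
G1 X148.41 Y66.22
G1 X148.41 Y99.28
M5
G0 X313.92 Y100.08
M3 S948
G1 X165.35 Y41.93 F1598
G1 X240.75 Y52.14
G1 X199.05 Y65.72
G1 X93.04 Y73.91
M5
G0 X297.93 Y80.18
M3 S219
G1 X147.66 Y34.58 F2885
M5
G0 X292.75 Y25.55
M3 S219
G1 X274.50 Y13.76 F2885
G1 X257.65 Y27.47
G1 X265.48 Y47.73
G1 X287.17 Y46.55
G1 X292.75 Y25.55
M5
G0 X0.00 Y0.00

1 u = 1 mm; y_m = 129.02 − y.

[1] `<path>` quadratic bezier, #0000ff→cut S948 F1598: (252.45,97.35) → (254.46,97.97) → (256.37,98.03) → (258.18,97.53) → (259.90,96.47) → (261.52,94.85) → (263.04,92.68) → (264.46,89.94) → (265.79,86.65)

[2] `<rect>` rectangle, #ff8800→engrave S219 F2885: (148.41,99.28) → (157.27,99.28) → (157.27,66.22) → (148.41,66.22) → (148.41,99.28) (closed)

[3] `<polyline>` open polyline, #0000ff→cut S948 F1598: (313.92,100.08) → (165.35,41.93) → (240.75,52.14) → (199.05,65.72) → (93.04,73.91)

[4] `<line>` line segment, #ff8800→engrave S219 F2885: (297.93,80.18) → (147.66,34.58)

[5] `<polygon>` regular polygon, #ff8800→engrave S219 F2885: (292.75,25.55) → (274.50,13.76) → (257.65,27.47) → (265.48,47.73) → (287.17,46.55) → (292.75,25.55) (closed)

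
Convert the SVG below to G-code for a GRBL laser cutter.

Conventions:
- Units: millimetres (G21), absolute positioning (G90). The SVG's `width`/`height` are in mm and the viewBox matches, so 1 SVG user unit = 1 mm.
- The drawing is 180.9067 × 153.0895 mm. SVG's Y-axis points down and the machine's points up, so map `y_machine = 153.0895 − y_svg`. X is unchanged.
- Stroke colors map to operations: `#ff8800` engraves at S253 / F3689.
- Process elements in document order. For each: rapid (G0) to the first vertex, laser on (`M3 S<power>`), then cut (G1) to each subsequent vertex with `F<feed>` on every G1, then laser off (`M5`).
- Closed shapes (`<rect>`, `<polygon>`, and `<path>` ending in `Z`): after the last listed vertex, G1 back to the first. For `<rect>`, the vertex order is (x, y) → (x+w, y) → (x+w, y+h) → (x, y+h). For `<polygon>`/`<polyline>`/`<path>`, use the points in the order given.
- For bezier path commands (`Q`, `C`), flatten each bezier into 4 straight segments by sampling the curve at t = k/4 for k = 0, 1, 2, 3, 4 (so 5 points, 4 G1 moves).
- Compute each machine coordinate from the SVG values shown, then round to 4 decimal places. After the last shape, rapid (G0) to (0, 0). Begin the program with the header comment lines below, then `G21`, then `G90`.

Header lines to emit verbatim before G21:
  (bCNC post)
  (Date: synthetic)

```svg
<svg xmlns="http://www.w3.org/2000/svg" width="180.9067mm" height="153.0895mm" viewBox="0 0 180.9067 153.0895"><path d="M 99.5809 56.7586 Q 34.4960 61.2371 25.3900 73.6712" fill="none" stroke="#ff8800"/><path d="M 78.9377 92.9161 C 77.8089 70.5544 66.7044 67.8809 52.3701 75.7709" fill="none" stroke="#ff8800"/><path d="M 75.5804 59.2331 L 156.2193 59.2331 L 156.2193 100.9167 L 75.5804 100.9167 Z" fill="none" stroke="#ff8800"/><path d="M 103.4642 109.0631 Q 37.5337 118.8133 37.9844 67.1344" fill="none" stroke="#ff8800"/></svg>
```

(bCNC post)
(Date: synthetic)
G21
G90
G0 X99.5809 Y96.3309
M3 S253
G1 X70.5371 Y93.5944 F3689
G1 X48.4907 Y89.8635 F3689
G1 X33.4417 Y85.1381 F3689
G1 X25.3900 Y79.4183 F3689
M5
G0 X78.9377 Y60.1734
M3 S253
G1 X76.3261 Y73.3957 F3689
G1 X70.6060 Y80.0904 F3689
G1 X62.4098 Y81.1129 F3689
G1 X52.3701 Y77.3186 F3689
M5
G0 X75.5804 Y93.8564
M3 S253
G1 X156.2193 Y93.8564 F3689
G1 X156.2193 Y52.1728 F3689
G1 X75.5804 Y52.1728 F3689
G1 X75.5804 Y93.8564 F3689
M5
G0 X103.4642 Y44.0264
M3 S253
G1 X74.6478 Y42.9906 F3689
G1 X54.1290 Y49.6335 F3689
G1 X41.9079 Y63.9550 F3689
G1 X37.9844 Y85.9551 F3689
M5
G0 X0.0000 Y0.0000

viewBox `0 0 180.9067 153.0895` with mm width/height → 1 unit = 1 mm. Flip: y_m = 153.0895 − y_svg.

**Shape 1** — `<path>` quadratic bezier, stroke `#ff8800` → engrave (S253, F3689). Control points (SVG): P0=(99.5809,56.7586), P1=(34.4960,61.2371), P2=(25.3900,73.6712); sampled at t=k/4. Machine vertices: (99.5809,96.3309) → (70.5371,93.5944) → (48.4907,89.8635) → (33.4417,85.1381) → (25.3900,79.4183). Open path.

**Shape 2** — `<path>` cubic bezier, stroke `#ff8800` → engrave (S253, F3689). Control points (SVG): P0=(78.9377,92.9161), P1=(77.8089,70.5544), P2=(66.7044,67.8809), P3=(52.3701,75.7709); sampled at t=k/4. Machine vertices: (78.9377,60.1734) → (76.3261,73.3957) → (70.6060,80.0904) → (62.4098,81.1129) → (52.3701,77.3186). Open path.

**Shape 3** — `<path>` rectangle, stroke `#ff8800` → engrave (S253, F3689). Machine vertices: (75.5804,93.8564) → (156.2193,93.8564) → (156.2193,52.1728) → (75.5804,52.1728) → (75.5804,93.8564). Closed: final G1 returns to the first vertex.

**Shape 4** — `<path>` quadratic bezier, stroke `#ff8800` → engrave (S253, F3689). Control points (SVG): P0=(103.4642,109.0631), P1=(37.5337,118.8133), P2=(37.9844,67.1344); sampled at t=k/4. Machine vertices: (103.4642,44.0264) → (74.6478,42.9906) → (54.1290,49.6335) → (41.9079,63.9550) → (37.9844,85.9551). Open path.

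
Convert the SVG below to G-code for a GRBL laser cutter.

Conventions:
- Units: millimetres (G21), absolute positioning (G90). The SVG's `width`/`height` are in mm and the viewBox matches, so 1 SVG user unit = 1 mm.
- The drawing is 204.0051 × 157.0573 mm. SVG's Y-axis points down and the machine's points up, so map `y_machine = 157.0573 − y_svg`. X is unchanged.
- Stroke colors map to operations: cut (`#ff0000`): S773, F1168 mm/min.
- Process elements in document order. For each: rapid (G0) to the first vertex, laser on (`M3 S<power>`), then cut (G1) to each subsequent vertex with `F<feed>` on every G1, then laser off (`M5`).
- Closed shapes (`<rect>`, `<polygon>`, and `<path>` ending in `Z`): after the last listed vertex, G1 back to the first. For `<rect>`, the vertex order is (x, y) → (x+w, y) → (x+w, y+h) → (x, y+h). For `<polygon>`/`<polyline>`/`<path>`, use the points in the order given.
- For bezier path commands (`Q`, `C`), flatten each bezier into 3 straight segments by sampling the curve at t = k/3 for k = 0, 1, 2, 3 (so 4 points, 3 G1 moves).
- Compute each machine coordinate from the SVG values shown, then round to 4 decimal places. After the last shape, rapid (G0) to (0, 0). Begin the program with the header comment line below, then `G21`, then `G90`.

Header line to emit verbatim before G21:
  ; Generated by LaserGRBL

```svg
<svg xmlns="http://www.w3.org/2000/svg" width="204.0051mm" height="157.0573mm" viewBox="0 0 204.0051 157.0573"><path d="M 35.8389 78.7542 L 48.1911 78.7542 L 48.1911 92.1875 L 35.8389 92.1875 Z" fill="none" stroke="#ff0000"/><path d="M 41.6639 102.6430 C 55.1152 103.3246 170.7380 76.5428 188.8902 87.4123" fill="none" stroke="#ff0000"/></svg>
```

; Generated by LaserGRBL
G21
G90
G0 X35.8389 Y78.3031
M3 S773
G1 X48.1911 Y78.3031 F1168
G1 X48.1911 Y64.8698 F1168
G1 X35.8389 Y64.8698 F1168
G1 X35.8389 Y78.3031 F1168
M5
G0 X41.6639 Y54.4143
M3 S773
G1 X81.7782 Y60.4755 F1168
G1 X145.6420 Y70.3757 F1168
G1 X188.8902 Y69.6450 F1168
M5
G0 X0.0000 Y0.0000

1 u = 1 mm; y_m = 157.0573 − y.

[1] `<path>` rectangle, #ff0000→cut S773 F1168: (35.8389,78.3031) → (48.1911,78.3031) → (48.1911,64.8698) → (35.8389,64.8698) → (35.8389,78.3031) (closed)

[2] `<path>` cubic bezier, #ff0000→cut S773 F1168: (41.6639,54.4143) → (81.7782,60.4755) → (145.6420,70.3757) → (188.8902,69.6450)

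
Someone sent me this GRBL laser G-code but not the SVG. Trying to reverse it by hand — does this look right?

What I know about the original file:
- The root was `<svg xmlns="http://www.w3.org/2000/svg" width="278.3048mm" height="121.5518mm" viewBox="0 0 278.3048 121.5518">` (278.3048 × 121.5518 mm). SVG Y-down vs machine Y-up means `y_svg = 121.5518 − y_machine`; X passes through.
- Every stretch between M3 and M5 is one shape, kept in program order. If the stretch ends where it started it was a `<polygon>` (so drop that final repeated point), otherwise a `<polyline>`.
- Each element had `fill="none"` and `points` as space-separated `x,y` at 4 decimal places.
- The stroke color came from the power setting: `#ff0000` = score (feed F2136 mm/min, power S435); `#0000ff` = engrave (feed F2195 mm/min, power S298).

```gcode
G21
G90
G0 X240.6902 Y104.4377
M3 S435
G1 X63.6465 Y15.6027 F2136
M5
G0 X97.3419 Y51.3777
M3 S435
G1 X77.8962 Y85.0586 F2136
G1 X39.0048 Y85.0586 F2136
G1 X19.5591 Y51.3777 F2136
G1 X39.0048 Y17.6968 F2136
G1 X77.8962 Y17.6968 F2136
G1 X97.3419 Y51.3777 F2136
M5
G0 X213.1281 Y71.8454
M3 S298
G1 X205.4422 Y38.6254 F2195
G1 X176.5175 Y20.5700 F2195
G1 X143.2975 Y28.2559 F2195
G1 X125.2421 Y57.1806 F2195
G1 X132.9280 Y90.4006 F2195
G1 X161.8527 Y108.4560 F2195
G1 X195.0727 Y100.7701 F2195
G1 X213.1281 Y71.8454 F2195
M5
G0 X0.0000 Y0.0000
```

y_svg = 121.5518 − y_m.

[1] S435→`#ff0000` (score); open run; points: 240.6902,17.1141 63.6465,105.9491

[2] S435→`#ff0000` (score); closed run; points: 97.3419,70.1741 77.8962,36.4932 39.0048,36.4932 19.5591,70.1741 39.0048,103.8550 77.8962,103.8550

[3] S298→`#0000ff` (engrave); closed run; points: 213.1281,49.7064 205.4422,82.9264 176.5175,100.9818 143.2975,93.2959 125.2421,64.3712 132.9280,31.1512 161.8527,13.0958 195.0727,20.7817

<svg xmlns="http://www.w3.org/2000/svg" width="278.3048mm" height="121.5518mm" viewBox="0 0 278.3048 121.5518">
  <polyline points="240.6902,17.1141 63.6465,105.9491" fill="none" stroke="#ff0000"/>
  <polygon points="97.3419,70.1741 77.8962,36.4932 39.0048,36.4932 19.5591,70.1741 39.0048,103.8550 77.8962,103.8550" fill="none" stroke="#ff0000"/>
  <polygon points="213.1281,49.7064 205.4422,82.9264 176.5175,100.9818 143.2975,93.2959 125.2421,64.3712 132.9280,31.1512 161.8527,13.0958 195.0727,20.7817" fill="none" stroke="#0000ff"/>
</svg>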